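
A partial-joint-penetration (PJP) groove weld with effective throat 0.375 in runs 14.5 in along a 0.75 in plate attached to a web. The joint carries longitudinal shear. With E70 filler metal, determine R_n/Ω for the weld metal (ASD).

R_n/Ω ≈ 114 kips

E70XX → F_EXX = 70 ksi.
Effective throat (given) t_e = 0.375 in.
A_we = 0.375 × 14.5 = 5.438 in².
F_nw = 0.6 F_EXX = 42 ksi.
R_n/Ω = (42 × 5.438) / 2.0 = 114.2 kips.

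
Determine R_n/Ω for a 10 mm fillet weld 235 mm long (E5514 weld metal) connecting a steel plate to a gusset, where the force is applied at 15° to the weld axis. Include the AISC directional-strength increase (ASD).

R_n/Ω ≈ 292 kN

E55XX → F_EXX = 550 MPa.
t_e = 0.707 × 10 = 7.07 mm; A_we = 7.07 × 235 = 1661 mm².
Directional factor: 1.0 + 0.5 sin^1.5(15°) = 1.066.
F_nw = 0.6 × 550 × 1.066 = 351.7 MPa.
R_n/Ω = (351.7 × 1661) / 2.0 × 10⁻³ = 292.2 kN.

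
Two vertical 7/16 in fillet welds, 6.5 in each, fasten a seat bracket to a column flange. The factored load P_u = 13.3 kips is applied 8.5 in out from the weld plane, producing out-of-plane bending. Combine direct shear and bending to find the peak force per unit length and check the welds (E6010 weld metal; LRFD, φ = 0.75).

E60XX → F_EXX = 60 ksi.
L_w = 2 × 6.5 = 13 in; section modulus (unit throat) S = 2 × L²/6 = 14.08 in².
Direct shear f_v = P/L_w = 13.3/13 = 1.023 kip/in.
Moment M = P × e = 13.3 × 8.5 = 113.05 kip·in; bending f_b = M/S = 8.027 kip/in.
f_max = √(f_v² + f_b²) = √(1.023² + 8.027²) = 8.092 kip/in.
φr_n = 0.75 × 0.6 × 60 × (0.707 × 0.4375) = 8.351 kip/in → adequate.

f_max ≈ 8.09 kip/in; adequate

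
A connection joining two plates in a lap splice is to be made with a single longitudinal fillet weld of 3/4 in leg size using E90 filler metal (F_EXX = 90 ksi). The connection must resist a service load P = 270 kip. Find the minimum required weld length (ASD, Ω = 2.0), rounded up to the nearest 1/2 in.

Throat t_e = 0.707 × 0.75 = 0.5302 in.
r_n/Ω = (0.6 × 90 × 0.5302) / 2.0 = 14.32 kip/in.
L_req = P / (r_n/Ω) = 270 / 14.32 = 18.86 in total.
Round up → use L = 19 in.

L = 19 in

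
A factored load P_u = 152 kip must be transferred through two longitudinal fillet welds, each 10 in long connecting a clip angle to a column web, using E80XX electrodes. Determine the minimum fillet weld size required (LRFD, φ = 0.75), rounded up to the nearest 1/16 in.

w = 5/16 in

E80XX → F_EXX = 80 ksi.
Total weld length L = 20 in.
Required throat t_e = P_u / (φ × 0.6 F_EXX × L) = 152 / (0.75 × 0.6 × 80 × 20) = 0.2111 in.
Required leg w = t_e / 0.707 = 0.2986 in → use 5/16 in.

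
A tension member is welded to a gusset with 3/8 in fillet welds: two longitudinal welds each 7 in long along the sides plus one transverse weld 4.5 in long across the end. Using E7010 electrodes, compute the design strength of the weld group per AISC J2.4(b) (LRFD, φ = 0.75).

E70XX → F_EXX = 70 ksi.
t_e = 0.707 × 0.375 = 0.2651 in.
R_nwl = 0.6 × 70 × 0.2651 × 14 = 155.9 kips (longitudinal, 2 welds).
R_nwt = 0.6 × 70 × 0.2651 × 4.5 = 50.11 kips (transverse, base value).
(i) R_nwl + R_nwt = 206 kips; (ii) 0.85 R_nwl + 1.5 R_nwt = 207.7 kips.
R_n = max = 207.7 kips [governs: (ii)]; φR_n = 155.8 kips.

φR_n ≈ 156 kips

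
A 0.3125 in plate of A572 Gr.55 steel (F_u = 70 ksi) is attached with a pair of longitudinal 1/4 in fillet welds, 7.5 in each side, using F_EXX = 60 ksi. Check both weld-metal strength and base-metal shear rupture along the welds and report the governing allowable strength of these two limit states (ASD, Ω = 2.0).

R_n/Ω ≈ 47.7 kip (weld metal governs)

t_e = 0.707 × 0.25 = 0.1767 in; L = 15 in.
Weld metal: R_n/Ω = (1/2.0) × 0.6 × 60 × 0.1767 × 15 = 47.72 kip.
Base metal (shear rupture): R_n/Ω = (1/2.0) × 0.6 × 70 × 0.3125 × 15 = 98.44 kip.
Governing: weld metal.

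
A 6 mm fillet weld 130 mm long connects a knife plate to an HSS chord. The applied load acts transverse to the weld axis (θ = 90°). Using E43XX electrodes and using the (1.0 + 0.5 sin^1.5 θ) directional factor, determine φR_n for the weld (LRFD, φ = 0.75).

φR_n ≈ 160 kN

E43XX → F_EXX = 430 MPa.
t_e = 0.707 × 6 = 4.242 mm; A_we = 4.242 × 130 = 551.5 mm².
Directional factor: 1.0 + 0.5 sin^1.5(90°) = 1.5.
F_nw = 0.6 × 430 × 1.5 = 387 MPa.
φR_n = 0.75 × 387 × 551.5 × 10⁻³ = 160.1 kN.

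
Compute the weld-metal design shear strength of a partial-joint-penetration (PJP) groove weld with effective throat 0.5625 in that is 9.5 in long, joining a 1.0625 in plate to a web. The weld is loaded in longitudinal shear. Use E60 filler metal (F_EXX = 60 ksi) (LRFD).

Effective throat (given) t_e = 0.5625 in.
A_we = 0.5625 × 9.5 = 5.344 in².
F_nw = 0.6 F_EXX = 36 ksi.
φR_n = 0.75 × 36 × 5.344 = 144.3 kip.

φR_n ≈ 144 kip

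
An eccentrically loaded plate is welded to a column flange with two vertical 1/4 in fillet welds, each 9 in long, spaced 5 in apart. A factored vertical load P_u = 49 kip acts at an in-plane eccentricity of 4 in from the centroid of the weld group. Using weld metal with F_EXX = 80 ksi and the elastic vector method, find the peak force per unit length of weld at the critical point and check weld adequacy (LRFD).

f_max ≈ 6.12 kip/in; adequate

Total weld length L_w = 18 in. Treat welds as unit-width lines.
Polar moment about centroid: J = 2[d³/12 + d(b/2)²] = 2[9³/12 + 9×2.5²] = 234 in³.
Direct shear f_v = P/L_w = 49 / 18 = 2.722 kip/in (vertical).
Torsion M = P·e = 49 × 4 = 196 kip·in.
Critical point at (x, y) = (2.5, 4.5) from centroid. f_tx = M·y/J = 3.769 kip/in; f_ty = M·x/J = 2.094 kip/in.
Resultant f_max = √[f_tx² + (f_v + f_ty)²] = √[3.769² + (2.722 + 2.094)²] = 6.116 kip/in.
Capacity per unit length: φr_n = 0.75 × 0.6 × 80 × (0.707 × 0.25) = 6.363 kip/in.
6.116 ≤ 6.363 → adequate.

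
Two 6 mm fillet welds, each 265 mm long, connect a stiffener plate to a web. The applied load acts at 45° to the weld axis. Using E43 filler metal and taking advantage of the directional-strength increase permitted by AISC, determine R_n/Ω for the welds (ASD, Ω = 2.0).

E43XX → F_EXX = 430 MPa.
t_e = 0.707 × 6 = 4.242 mm; A_we = 4.242 × 530 = 2248 mm².
Directional factor: 1.0 + 0.5 sin^1.5(45°) = 1.297.
F_nw = 0.6 × 430 × 1.297 = 334.7 MPa.
R_n/Ω = (334.7 × 2248) / 2.0 × 10⁻³ = 376.3 kN.

R_n/Ω ≈ 376 kN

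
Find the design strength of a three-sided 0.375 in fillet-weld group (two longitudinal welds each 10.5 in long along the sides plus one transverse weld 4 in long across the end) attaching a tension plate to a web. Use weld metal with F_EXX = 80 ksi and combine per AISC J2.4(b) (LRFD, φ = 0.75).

t_e = 0.707 × 0.375 = 0.2651 in.
R_nwl = 0.6 × 80 × 0.2651 × 21 = 267.2 kip (longitudinal, 2 welds).
R_nwt = 0.6 × 80 × 0.2651 × 4 = 50.9 kip (transverse, base value).
(i) R_nwl + R_nwt = 318.1 kip; (ii) 0.85 R_nwl + 1.5 R_nwt = 303.5 kip.
R_n = max = 318.1 kip [governs: (i)]; φR_n = 238.6 kip.

φR_n ≈ 239 kip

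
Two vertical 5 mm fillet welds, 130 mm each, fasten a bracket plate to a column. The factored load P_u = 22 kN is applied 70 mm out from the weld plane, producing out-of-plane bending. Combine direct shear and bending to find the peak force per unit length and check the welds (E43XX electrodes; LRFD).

E43XX → F_EXX = 430 MPa.
L_w = 2 × 130 = 260 mm; section modulus (unit throat) S = 2 × L²/6 = 5633 mm².
Direct shear f_v = P/L_w = 22×10³/260 = 84.62 N/mm.
Moment M = P × e = 22×10³ × 70 = 1540000 N·mm; bending f_b = M/S = 273.4 N/mm.
f_max = √(f_v² + f_b²) = √(84.62² + 273.4²) = 286.2 N/mm.
φr_n = 0.75 × 0.6 × 430 × (0.707 × 5) = 684 N/mm → adequate.

f_max ≈ 286 N/mm; adequate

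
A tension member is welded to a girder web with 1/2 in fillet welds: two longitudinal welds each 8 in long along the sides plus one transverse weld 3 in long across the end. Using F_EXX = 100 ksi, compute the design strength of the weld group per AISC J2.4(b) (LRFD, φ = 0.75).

t_e = 0.707 × 0.5 = 0.3535 in.
R_nwl = 0.6 × 100 × 0.3535 × 16 = 339.4 kips (longitudinal, 2 welds).
R_nwt = 0.6 × 100 × 0.3535 × 3 = 63.63 kips (transverse, base value).
(i) R_nwl + R_nwt = 403 kips; (ii) 0.85 R_nwl + 1.5 R_nwt = 383.9 kips.
R_n = max = 403 kips [governs: (i)]; φR_n = 302.2 kips.

φR_n ≈ 302 kips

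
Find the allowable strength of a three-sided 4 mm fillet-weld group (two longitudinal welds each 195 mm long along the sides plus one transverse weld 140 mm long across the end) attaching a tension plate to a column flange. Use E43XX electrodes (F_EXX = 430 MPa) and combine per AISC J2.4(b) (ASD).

t_e = 0.707 × 4 = 2.828 mm.
R_nwl = 0.6 × 430 × 2.828 × 390 × 10⁻³ = 284.6 kN (longitudinal, 2 welds).
R_nwt = 0.6 × 430 × 2.828 × 140 × 10⁻³ = 102.1 kN (transverse, base value).
(i) R_nwl + R_nwt = 386.7 kN; (ii) 0.85 R_nwl + 1.5 R_nwt = 395.1 kN.
R_n = max = 395.1 kN [governs: (ii)]; R_n/Ω = 197.5 kN.

R_n/Ω ≈ 198 kN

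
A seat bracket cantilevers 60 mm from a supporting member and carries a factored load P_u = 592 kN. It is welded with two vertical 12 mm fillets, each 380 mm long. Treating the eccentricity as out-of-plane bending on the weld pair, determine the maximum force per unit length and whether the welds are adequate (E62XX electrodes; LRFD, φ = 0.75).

f_max ≈ 1070 N/mm; adequate

E62XX → F_EXX = 620 MPa.
L_w = 2 × 380 = 760 mm; section modulus (unit throat) S = 2 × L²/6 = 48130 mm².
Direct shear f_v = P/L_w = 592×10³/760 = 778.9 N/mm.
Moment M = P × e = 592×10³ × 60 = 35520000 N·mm; bending f_b = M/S = 738 N/mm.
f_max = √(f_v² + f_b²) = √(778.9² + 738²) = 1073 N/mm.
φr_n = 0.75 × 0.6 × 620 × (0.707 × 12) = 2367 N/mm → adequate.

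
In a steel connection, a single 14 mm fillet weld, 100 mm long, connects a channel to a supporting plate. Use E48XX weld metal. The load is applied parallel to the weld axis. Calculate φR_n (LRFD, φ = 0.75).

E48XX → F_EXX = 480 MPa.
Effective throat t_e = 0.707 × 14 = 9.898 mm.
Total length L = 100 mm; A_we = 9.898 × 100 = 989.8 mm².
F_nw = 0.6 F_EXX = 0.6 × 480 = 288 MPa.
φR_n = 0.75 × 288 × 989.8 × 10⁻³ = 213.8 kN.

φR_n ≈ 214 kN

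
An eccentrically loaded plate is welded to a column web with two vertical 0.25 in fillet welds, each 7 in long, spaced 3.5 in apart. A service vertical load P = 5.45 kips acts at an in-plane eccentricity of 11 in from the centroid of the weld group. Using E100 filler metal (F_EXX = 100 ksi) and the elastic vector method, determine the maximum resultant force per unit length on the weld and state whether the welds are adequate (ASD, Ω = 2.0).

Total weld length L_w = 14 in. Treat welds as unit-width lines.
Polar moment about centroid: J = 2[d³/12 + d(b/2)²] = 2[7³/12 + 7×1.75²] = 100 in³.
Direct shear f_v = P/L_w = 5.45 / 14 = 0.3893 kip/in (vertical).
Torsion M = P·e = 5.45 × 11 = 59.95 kip·in.
Critical point at (x, y) = (1.75, 3.5) from centroid. f_tx = M·y/J = 2.097 kip/in; f_ty = M·x/J = 1.049 kip/in.
Resultant f_max = √[f_tx² + (f_v + f_ty)²] = √[2.097² + (0.3893 + 1.049)²] = 2.543 kip/in.
Capacity per unit length: r_n/Ω = (1/2.0) × 0.6 × 100 × (0.707 × 0.25) = 5.302 kip/in.
2.543 ≤ 5.302 → adequate.

f_max ≈ 2.54 kip/in; adequate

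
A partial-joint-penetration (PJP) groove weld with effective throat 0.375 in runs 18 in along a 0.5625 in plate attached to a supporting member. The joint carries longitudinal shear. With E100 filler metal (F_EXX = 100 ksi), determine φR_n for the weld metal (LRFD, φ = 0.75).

Effective throat (given) t_e = 0.375 in.
A_we = 0.375 × 18 = 6.75 in².
F_nw = 0.6 F_EXX = 60 ksi.
φR_n = 0.75 × 60 × 6.75 = 303.8 kips.

φR_n ≈ 304 kips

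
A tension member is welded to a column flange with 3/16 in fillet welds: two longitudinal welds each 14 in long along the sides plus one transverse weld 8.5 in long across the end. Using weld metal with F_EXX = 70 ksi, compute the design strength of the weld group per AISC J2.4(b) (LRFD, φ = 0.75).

t_e = 0.707 × 0.1875 = 0.1326 in.
R_nwl = 0.6 × 70 × 0.1326 × 28 = 155.9 kips (longitudinal, 2 welds).
R_nwt = 0.6 × 70 × 0.1326 × 8.5 = 47.32 kips (transverse, base value).
(i) R_nwl + R_nwt = 203.2 kips; (ii) 0.85 R_nwl + 1.5 R_nwt = 203.5 kips.
R_n = max = 203.5 kips [governs: (ii)]; φR_n = 152.6 kips.

φR_n ≈ 153 kips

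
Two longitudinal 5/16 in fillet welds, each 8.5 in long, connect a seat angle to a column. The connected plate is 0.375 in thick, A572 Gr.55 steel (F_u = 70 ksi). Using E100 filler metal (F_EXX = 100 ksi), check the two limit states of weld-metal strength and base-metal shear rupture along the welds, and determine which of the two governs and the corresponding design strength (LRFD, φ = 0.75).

t_e = 0.707 × 0.3125 = 0.2209 in; L = 17 in.
Weld metal: φR_n = 0.75 × 0.6 × 100 × 0.2209 × 17 = 169 kips.
Base metal (shear rupture): φR_n = 0.75 × 0.6 × 70 × 0.375 × 17 = 200.8 kips.
Governing: weld metal.

φR_n ≈ 169 kips (weld metal governs)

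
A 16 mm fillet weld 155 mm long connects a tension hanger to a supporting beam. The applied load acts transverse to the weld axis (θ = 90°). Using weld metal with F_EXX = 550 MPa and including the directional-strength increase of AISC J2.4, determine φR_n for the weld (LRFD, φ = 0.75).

φR_n ≈ 651 kN

t_e = 0.707 × 16 = 11.31 mm; A_we = 11.31 × 155 = 1753 mm².
Directional factor: 1.0 + 0.5 sin^1.5(90°) = 1.5.
F_nw = 0.6 × 550 × 1.5 = 495 MPa.
φR_n = 0.75 × 495 × 1753 × 10⁻³ = 650.9 kN.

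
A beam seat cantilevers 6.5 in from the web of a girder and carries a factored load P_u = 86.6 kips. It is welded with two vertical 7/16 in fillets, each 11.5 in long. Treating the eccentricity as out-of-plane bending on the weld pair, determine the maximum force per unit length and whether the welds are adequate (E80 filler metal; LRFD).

E80XX → F_EXX = 80 ksi.
L_w = 2 × 11.5 = 23 in; section modulus (unit throat) S = 2 × L²/6 = 44.08 in².
Direct shear f_v = P/L_w = 86.6/23 = 3.765 kip/in.
Moment M = P × e = 86.6 × 6.5 = 562.9 kip·in; bending f_b = M/S = 12.77 kip/in.
f_max = √(f_v² + f_b²) = √(3.765² + 12.77²) = 13.31 kip/in.
φr_n = 0.75 × 0.6 × 80 × (0.707 × 0.4375) = 11.14 kip/in → NOT adequate.

f_max ≈ 13.3 kip/in; NOT adequate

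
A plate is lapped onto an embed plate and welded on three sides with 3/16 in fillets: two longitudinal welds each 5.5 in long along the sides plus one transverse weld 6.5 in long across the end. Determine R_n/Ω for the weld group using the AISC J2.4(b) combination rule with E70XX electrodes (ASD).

E70XX → F_EXX = 70 ksi.
t_e = 0.707 × 0.1875 = 0.1326 in.
R_nwl = 0.6 × 70 × 0.1326 × 11 = 61.24 kips (longitudinal, 2 welds).
R_nwt = 0.6 × 70 × 0.1326 × 6.5 = 36.19 kips (transverse, base value).
(i) R_nwl + R_nwt = 97.43 kips; (ii) 0.85 R_nwl + 1.5 R_nwt = 106.3 kips.
R_n = max = 106.3 kips [governs: (ii)]; R_n/Ω = 53.17 kips.

R_n/Ω ≈ 53.2 kips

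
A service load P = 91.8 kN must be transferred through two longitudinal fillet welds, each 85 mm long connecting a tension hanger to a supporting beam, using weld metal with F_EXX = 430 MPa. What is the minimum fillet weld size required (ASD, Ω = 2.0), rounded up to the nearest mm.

Total weld length L = 170 mm.
Required throat t_e = P × Ω / (0.6 F_EXX × L) = 91.8 × 2.0 / (0.6 × 430 × 170 × 10⁻³) = 4.186 mm.
Required leg w = t_e / 0.707 = 5.921 mm → use 6 mm.

w = 6 mm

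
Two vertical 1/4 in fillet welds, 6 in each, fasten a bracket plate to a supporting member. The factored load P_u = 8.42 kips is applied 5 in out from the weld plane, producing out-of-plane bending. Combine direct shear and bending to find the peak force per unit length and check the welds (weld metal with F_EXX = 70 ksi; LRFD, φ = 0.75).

L_w = 2 × 6 = 12 in; section modulus (unit throat) S = 2 × L²/6 = 12 in².
Direct shear f_v = P/L_w = 8.42/12 = 0.7017 kip/in.
Moment M = P × e = 8.42 × 5 = 42.1 kip·in; bending f_b = M/S = 3.508 kip/in.
f_max = √(f_v² + f_b²) = √(0.7017² + 3.508²) = 3.578 kip/in.
φr_n = 0.75 × 0.6 × 70 × (0.707 × 0.25) = 5.568 kip/in → adequate.

f_max ≈ 3.58 kip/in; adequate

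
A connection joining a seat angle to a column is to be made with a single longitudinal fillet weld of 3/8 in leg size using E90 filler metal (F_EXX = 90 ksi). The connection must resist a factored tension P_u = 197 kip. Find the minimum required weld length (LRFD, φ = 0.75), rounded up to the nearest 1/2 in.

L = 18.5 in

Throat t_e = 0.707 × 0.375 = 0.2651 in.
φr_n = 0.75 × 0.6 × 90 × 0.2651 = 10.74 kip/in.
L_req = P_u / φr_n = 197 / 10.74 = 18.35 in total.
Round up → use L = 18.5 in.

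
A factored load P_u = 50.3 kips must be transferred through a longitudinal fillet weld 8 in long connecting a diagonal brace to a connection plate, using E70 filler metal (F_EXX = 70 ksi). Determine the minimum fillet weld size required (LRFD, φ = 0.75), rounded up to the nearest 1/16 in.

Total weld length L = 8 in.
Required throat t_e = P_u / (φ × 0.6 F_EXX × L) = 50.3 / (0.75 × 0.6 × 70 × 8) = 0.1996 in.
Required leg w = t_e / 0.707 = 0.2823 in → use 5/16 in.

w = 5/16 in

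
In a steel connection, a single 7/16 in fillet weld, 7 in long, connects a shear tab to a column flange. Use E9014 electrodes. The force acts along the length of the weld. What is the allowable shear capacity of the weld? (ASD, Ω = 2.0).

E90XX → F_EXX = 90 ksi.
Effective throat t_e = 0.707 × 0.4375 = 0.3093 in.
Total length L = 7 in; A_we = 0.3093 × 7 = 2.165 in².
F_nw = 0.6 F_EXX = 0.6 × 90 = 54 ksi.
R_n = 54 × 2.165 = 116.9 kip; R_n/Ω = 116.9/2.0 = 58.46 kip.

R_n/Ω ≈ 58.5 kip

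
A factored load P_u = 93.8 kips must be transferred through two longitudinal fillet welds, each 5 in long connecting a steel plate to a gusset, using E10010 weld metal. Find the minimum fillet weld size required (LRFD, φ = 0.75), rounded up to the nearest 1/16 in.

w = 5/16 in

E100XX → F_EXX = 100 ksi.
Total weld length L = 10 in.
Required throat t_e = P_u / (φ × 0.6 F_EXX × L) = 93.8 / (0.75 × 0.6 × 100 × 10) = 0.2084 in.
Required leg w = t_e / 0.707 = 0.2948 in → use 5/16 in.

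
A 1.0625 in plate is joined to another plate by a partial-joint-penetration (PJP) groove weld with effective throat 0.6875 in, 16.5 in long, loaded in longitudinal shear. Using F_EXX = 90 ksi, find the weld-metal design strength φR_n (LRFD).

Effective throat (given) t_e = 0.6875 in.
A_we = 0.6875 × 16.5 = 11.34 in².
F_nw = 0.6 F_EXX = 54 ksi.
φR_n = 0.75 × 54 × 11.34 = 459.4 kip.

φR_n ≈ 459 kip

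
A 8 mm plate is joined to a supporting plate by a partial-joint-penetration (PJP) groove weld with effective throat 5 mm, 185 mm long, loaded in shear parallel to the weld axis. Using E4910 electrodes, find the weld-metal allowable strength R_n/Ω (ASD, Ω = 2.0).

R_n/Ω ≈ 136 kN

E49XX → F_EXX = 490 MPa.
Effective throat (given) t_e = 5 mm.
A_we = 5 × 185 = 925 mm².
F_nw = 0.6 F_EXX = 294 MPa.
R_n/Ω = (294 × 925) / 2.0 × 10⁻³ = 136 kN.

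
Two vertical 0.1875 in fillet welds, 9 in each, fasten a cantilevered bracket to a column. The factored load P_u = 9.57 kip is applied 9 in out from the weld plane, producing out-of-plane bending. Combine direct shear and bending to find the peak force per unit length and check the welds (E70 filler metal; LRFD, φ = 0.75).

E70XX → F_EXX = 70 ksi.
L_w = 2 × 9 = 18 in; section modulus (unit throat) S = 2 × L²/6 = 27 in².
Direct shear f_v = P/L_w = 9.57/18 = 0.5317 kip/in.
Moment M = P × e = 9.57 × 9 = 86.13 kip·in; bending f_b = M/S = 3.19 kip/in.
f_max = √(f_v² + f_b²) = √(0.5317² + 3.19²) = 3.234 kip/in.
φr_n = 0.75 × 0.6 × 70 × (0.707 × 0.1875) = 4.176 kip/in → adequate.

f_max ≈ 3.23 kip/in; adequate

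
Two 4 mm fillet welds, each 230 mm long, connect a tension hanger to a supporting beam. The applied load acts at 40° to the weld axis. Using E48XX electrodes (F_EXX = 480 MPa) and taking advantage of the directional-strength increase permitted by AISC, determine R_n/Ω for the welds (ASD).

R_n/Ω ≈ 236 kN

t_e = 0.707 × 4 = 2.828 mm; A_we = 2.828 × 460 = 1301 mm².
Directional factor: 1.0 + 0.5 sin^1.5(40°) = 1.258.
F_nw = 0.6 × 480 × 1.258 = 362.2 MPa.
R_n/Ω = (362.2 × 1301) / 2.0 × 10⁻³ = 235.6 kN.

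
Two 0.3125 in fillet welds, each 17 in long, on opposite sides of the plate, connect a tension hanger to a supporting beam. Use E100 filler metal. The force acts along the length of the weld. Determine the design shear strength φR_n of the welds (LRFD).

E100XX → F_EXX = 100 ksi.
Effective throat t_e = 0.707 × 0.3125 = 0.2209 in.
Total length L = 34 in; A_we = 0.2209 × 34 = 7.512 in².
F_nw = 0.6 F_EXX = 0.6 × 100 = 60 ksi.
φR_n = 0.75 × 60 × 7.512 = 338 kips.

φR_n ≈ 338 kips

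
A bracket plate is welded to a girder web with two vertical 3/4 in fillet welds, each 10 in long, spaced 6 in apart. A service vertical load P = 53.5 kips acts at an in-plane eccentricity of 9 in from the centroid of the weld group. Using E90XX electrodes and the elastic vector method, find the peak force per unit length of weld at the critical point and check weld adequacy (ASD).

f_max ≈ 9.75 kip/in; adequate

E90XX → F_EXX = 90 ksi.
Total weld length L_w = 20 in. Treat welds as unit-width lines.
Polar moment about centroid: J = 2[d³/12 + d(b/2)²] = 2[10³/12 + 10×3²] = 346.7 in³.
Direct shear f_v = P/L_w = 53.5 / 20 = 2.675 kip/in (vertical).
Torsion M = P·e = 53.5 × 9 = 481.5 kip·in.
Critical point at (x, y) = (3, 5) from centroid. f_tx = M·y/J = 6.945 kip/in; f_ty = M·x/J = 4.167 kip/in.
Resultant f_max = √[f_tx² + (f_v + f_ty)²] = √[6.945² + (2.675 + 4.167)²] = 9.749 kip/in.
Capacity per unit length: r_n/Ω = (1/2.0) × 0.6 × 90 × (0.707 × 0.75) = 14.32 kip/in.
9.749 ≤ 14.32 → adequate.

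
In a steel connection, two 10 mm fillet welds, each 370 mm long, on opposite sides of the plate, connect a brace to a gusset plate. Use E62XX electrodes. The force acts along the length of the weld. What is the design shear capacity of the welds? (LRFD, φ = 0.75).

φR_n ≈ 1460 kN

E62XX → F_EXX = 620 MPa.
Effective throat t_e = 0.707 × 10 = 7.07 mm.
Total length L = 740 mm; A_we = 7.07 × 740 = 5232 mm².
F_nw = 0.6 F_EXX = 0.6 × 620 = 372 MPa.
φR_n = 0.75 × 372 × 5232 × 10⁻³ = 1460 kN.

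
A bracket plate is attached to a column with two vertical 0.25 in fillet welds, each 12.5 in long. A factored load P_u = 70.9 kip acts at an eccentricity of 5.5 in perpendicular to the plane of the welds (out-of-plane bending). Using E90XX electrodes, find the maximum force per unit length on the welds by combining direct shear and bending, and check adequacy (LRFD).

E90XX → F_EXX = 90 ksi.
L_w = 2 × 12.5 = 25 in; section modulus (unit throat) S = 2 × L²/6 = 52.08 in².
Direct shear f_v = P/L_w = 70.9/25 = 2.836 kip/in.
Moment M = P × e = 70.9 × 5.5 = 389.95 kip·in; bending f_b = M/S = 7.487 kip/in.
f_max = √(f_v² + f_b²) = √(2.836² + 7.487²) = 8.006 kip/in.
φr_n = 0.75 × 0.6 × 90 × (0.707 × 0.25) = 7.158 kip/in → NOT adequate.

f_max ≈ 8.01 kip/in; NOT adequate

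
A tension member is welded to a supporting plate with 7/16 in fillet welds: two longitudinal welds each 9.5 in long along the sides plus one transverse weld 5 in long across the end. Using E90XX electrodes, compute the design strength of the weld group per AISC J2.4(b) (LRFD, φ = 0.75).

φR_n ≈ 301 kip

E90XX → F_EXX = 90 ksi.
t_e = 0.707 × 0.4375 = 0.3093 in.
R_nwl = 0.6 × 90 × 0.3093 × 19 = 317.4 kip (longitudinal, 2 welds).
R_nwt = 0.6 × 90 × 0.3093 × 5 = 83.51 kip (transverse, base value).
(i) R_nwl + R_nwt = 400.9 kip; (ii) 0.85 R_nwl + 1.5 R_nwt = 395 kip.
R_n = max = 400.9 kip [governs: (i)]; φR_n = 300.7 kip.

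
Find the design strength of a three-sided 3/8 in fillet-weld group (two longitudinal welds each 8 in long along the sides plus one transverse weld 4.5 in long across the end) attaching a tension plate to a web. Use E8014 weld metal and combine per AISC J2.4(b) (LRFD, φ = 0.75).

φR_n ≈ 196 kip

E80XX → F_EXX = 80 ksi.
t_e = 0.707 × 0.375 = 0.2651 in.
R_nwl = 0.6 × 80 × 0.2651 × 16 = 203.6 kip (longitudinal, 2 welds).
R_nwt = 0.6 × 80 × 0.2651 × 4.5 = 57.27 kip (transverse, base value).
(i) R_nwl + R_nwt = 260.9 kip; (ii) 0.85 R_nwl + 1.5 R_nwt = 259 kip.
R_n = max = 260.9 kip [governs: (i)]; φR_n = 195.7 kip.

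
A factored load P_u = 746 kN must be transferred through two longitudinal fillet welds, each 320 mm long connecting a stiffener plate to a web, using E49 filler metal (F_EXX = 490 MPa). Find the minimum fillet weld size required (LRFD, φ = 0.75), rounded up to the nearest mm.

Total weld length L = 640 mm.
Required throat t_e = P_u / (φ × 0.6 F_EXX × L) = 746 / (0.75 × 0.6 × 490 × 640 × 10⁻³) = 5.286 mm.
Required leg w = t_e / 0.707 = 7.477 mm → use 8 mm.

w = 8 mm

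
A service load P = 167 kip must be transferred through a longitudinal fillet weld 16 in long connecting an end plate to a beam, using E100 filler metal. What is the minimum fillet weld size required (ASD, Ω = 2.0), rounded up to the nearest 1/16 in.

w = 1/2 in

E100XX → F_EXX = 100 ksi.
Total weld length L = 16 in.
Required throat t_e = P × Ω / (0.6 F_EXX × L) = 167 × 2.0 / (0.6 × 100 × 16) = 0.3479 in.
Required leg w = t_e / 0.707 = 0.4921 in → use 1/2 in.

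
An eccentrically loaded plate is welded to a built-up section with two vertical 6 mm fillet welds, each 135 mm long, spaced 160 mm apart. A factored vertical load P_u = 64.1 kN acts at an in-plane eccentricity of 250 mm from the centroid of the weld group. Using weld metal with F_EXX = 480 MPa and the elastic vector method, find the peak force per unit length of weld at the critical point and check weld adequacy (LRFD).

Total weld length L_w = 270 mm. Treat welds as unit-width lines.
Polar moment about centroid: J = 2[d³/12 + d(b/2)²] = 2[135³/12 + 135×80²] = 2138000 mm³.
Direct shear f_v = P/L_w = 64.1×10³ / 270 = 237.4 N/mm (vertical).
Torsion M = P·e = 64.1×10³ × 250 = 16025000 N·mm.
Critical point at (x, y) = (80, 67.5) from centroid. f_tx = M·y/J = 505.9 N/mm; f_ty = M·x/J = 599.6 N/mm.
Resultant f_max = √[f_tx² + (f_v + f_ty)²] = √[505.9² + (237.4 + 599.6)²] = 978 N/mm.
Capacity per unit length: φr_n = 0.75 × 0.6 × 480 × (0.707 × 6) = 916.3 N/mm.
978 > 916.3 → NOT adequate.

f_max ≈ 978 N/mm; NOT adequate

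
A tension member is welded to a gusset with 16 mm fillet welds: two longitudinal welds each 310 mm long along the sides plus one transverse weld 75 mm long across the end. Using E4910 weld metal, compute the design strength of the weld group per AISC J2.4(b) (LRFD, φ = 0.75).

φR_n ≈ 1730 kN

E49XX → F_EXX = 490 MPa.
t_e = 0.707 × 16 = 11.31 mm.
R_nwl = 0.6 × 490 × 11.31 × 620 × 10⁻³ = 2062 kN (longitudinal, 2 welds).
R_nwt = 0.6 × 490 × 11.31 × 75 × 10⁻³ = 249.4 kN (transverse, base value).
(i) R_nwl + R_nwt = 2311 kN; (ii) 0.85 R_nwl + 1.5 R_nwt = 2127 kN.
R_n = max = 2311 kN [governs: (i)]; φR_n = 1734 kN.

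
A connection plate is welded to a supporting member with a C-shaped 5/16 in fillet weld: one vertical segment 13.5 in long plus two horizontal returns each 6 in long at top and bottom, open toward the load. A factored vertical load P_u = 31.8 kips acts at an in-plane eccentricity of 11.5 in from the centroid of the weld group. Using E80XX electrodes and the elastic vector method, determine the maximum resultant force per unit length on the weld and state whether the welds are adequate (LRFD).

E80XX → F_EXX = 80 ksi.
Total weld length L_w = 25.5 in. Treat welds as unit-width lines.
Centroid: x̄ = 2×6×3 / 25.5 = 1.412 in from the vertical weld.
Polar moment about centroid: J = I_x + I_y = [13.5³/12 + 2×6×6.75²] + [13.5×1.412² + 2(6³/12 + 6×1.588²)] = 845 in³.
Direct shear f_v = P/L_w = 31.8 / 25.5 = 1.247 kip/in (vertical).
Torsion M = P·e = 31.8 × 11.5 = 365.7 kip·in.
Critical point at (x, y) = (4.588, 6.75) from centroid. f_tx = M·y/J = 2.921 kip/in; f_ty = M·x/J = 1.986 kip/in.
Resultant f_max = √[f_tx² + (f_v + f_ty)²] = √[2.921² + (1.247 + 1.986)²] = 4.357 kip/in.
Capacity per unit length: φr_n = 0.75 × 0.6 × 80 × (0.707 × 0.3125) = 7.954 kip/in.
4.357 ≤ 7.954 → adequate.

f_max ≈ 4.36 kip/in; adequate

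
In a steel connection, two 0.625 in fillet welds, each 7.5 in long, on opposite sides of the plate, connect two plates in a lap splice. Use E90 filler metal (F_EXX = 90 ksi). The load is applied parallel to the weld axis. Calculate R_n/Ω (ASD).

R_n/Ω ≈ 179 kip

Effective throat t_e = 0.707 × 0.625 = 0.4419 in.
Total length L = 15 in; A_we = 0.4419 × 15 = 6.628 in².
F_nw = 0.6 F_EXX = 0.6 × 90 = 54 ksi.
R_n = 54 × 6.628 = 357.9 kip; R_n/Ω = 357.9/2.0 = 179 kip.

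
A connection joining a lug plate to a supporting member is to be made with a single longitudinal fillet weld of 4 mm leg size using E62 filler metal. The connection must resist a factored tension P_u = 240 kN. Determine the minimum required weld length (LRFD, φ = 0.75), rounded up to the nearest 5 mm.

E62XX → F_EXX = 620 MPa.
Throat t_e = 0.707 × 4 = 2.828 mm.
φr_n = 0.75 × 0.6 × 620 × 2.828 × 10⁻³ = 0.789 kN/mm.
L_req = P_u / φr_n = 240 / 0.789 = 304.2 mm total.
Round up → use L = 305 mm.

L = 305 mm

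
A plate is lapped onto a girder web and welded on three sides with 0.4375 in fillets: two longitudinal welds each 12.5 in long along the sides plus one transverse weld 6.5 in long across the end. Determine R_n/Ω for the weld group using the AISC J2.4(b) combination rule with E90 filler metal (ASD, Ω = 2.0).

E90XX → F_EXX = 90 ksi.
t_e = 0.707 × 0.4375 = 0.3093 in.
R_nwl = 0.6 × 90 × 0.3093 × 25 = 417.6 kips (longitudinal, 2 welds).
R_nwt = 0.6 × 90 × 0.3093 × 6.5 = 108.6 kips (transverse, base value).
(i) R_nwl + R_nwt = 526.1 kips; (ii) 0.85 R_nwl + 1.5 R_nwt = 517.8 kips.
R_n = max = 526.1 kips [governs: (i)]; R_n/Ω = 263.1 kips.

R_n/Ω ≈ 263 kips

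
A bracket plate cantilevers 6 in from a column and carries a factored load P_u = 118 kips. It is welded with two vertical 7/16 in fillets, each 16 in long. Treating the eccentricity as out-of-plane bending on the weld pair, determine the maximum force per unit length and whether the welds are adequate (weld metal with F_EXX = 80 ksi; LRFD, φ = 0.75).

f_max ≈ 9.08 kip/in; adequate

L_w = 2 × 16 = 32 in; section modulus (unit throat) S = 2 × L²/6 = 85.33 in².
Direct shear f_v = P/L_w = 118/32 = 3.688 kip/in.
Moment M = P × e = 118 × 6 = 708 kip·in; bending f_b = M/S = 8.297 kip/in.
f_max = √(f_v² + f_b²) = √(3.688² + 8.297²) = 9.079 kip/in.
φr_n = 0.75 × 0.6 × 80 × (0.707 × 0.4375) = 11.14 kip/in → adequate.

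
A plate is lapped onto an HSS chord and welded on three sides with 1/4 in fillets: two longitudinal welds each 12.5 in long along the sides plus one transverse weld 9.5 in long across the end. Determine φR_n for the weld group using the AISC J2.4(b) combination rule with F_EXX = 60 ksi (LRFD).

φR_n ≈ 169 kips

t_e = 0.707 × 0.25 = 0.1767 in.
R_nwl = 0.6 × 60 × 0.1767 × 25 = 159.1 kips (longitudinal, 2 welds).
R_nwt = 0.6 × 60 × 0.1767 × 9.5 = 60.45 kips (transverse, base value).
(i) R_nwl + R_nwt = 219.5 kips; (ii) 0.85 R_nwl + 1.5 R_nwt = 225.9 kips.
R_n = max = 225.9 kips [governs: (ii)]; φR_n = 169.4 kips.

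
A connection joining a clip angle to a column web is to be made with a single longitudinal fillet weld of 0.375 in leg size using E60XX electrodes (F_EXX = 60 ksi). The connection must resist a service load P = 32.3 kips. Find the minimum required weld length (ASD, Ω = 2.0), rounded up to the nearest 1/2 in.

L = 7 in

Throat t_e = 0.707 × 0.375 = 0.2651 in.
r_n/Ω = (0.6 × 60 × 0.2651) / 2.0 = 4.772 kip/in.
L_req = P / (r_n/Ω) = 32.3 / 4.772 = 6.768 in total.
Round up → use L = 7 in.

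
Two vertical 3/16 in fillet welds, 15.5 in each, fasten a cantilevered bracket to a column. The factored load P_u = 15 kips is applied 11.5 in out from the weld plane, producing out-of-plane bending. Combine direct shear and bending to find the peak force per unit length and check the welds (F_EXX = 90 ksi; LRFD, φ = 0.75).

L_w = 2 × 15.5 = 31 in; section modulus (unit throat) S = 2 × L²/6 = 80.08 in².
Direct shear f_v = P/L_w = 15/31 = 0.4839 kip/in.
Moment M = P × e = 15 × 11.5 = 172.5 kip·in; bending f_b = M/S = 2.154 kip/in.
f_max = √(f_v² + f_b²) = √(0.4839² + 2.154²) = 2.208 kip/in.
φr_n = 0.75 × 0.6 × 90 × (0.707 × 0.1875) = 5.369 kip/in → adequate.

f_max ≈ 2.21 kip/in; adequate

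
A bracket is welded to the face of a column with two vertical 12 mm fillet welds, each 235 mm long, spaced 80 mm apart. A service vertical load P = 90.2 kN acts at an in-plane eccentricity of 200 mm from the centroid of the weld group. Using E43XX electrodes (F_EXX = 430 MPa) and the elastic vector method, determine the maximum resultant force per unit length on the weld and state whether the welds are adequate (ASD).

f_max ≈ 850 N/mm; adequate

Total weld length L_w = 470 mm. Treat welds as unit-width lines.
Polar moment about centroid: J = 2[d³/12 + d(b/2)²] = 2[235³/12 + 235×40²] = 2915000 mm³.
Direct shear f_v = P/L_w = 90.2×10³ / 470 = 191.9 N/mm (vertical).
Torsion M = P·e = 90.2×10³ × 200 = 18040000 N·mm.
Critical point at (x, y) = (40, 117.5) from centroid. f_tx = M·y/J = 727.2 N/mm; f_ty = M·x/J = 247.5 N/mm.
Resultant f_max = √[f_tx² + (f_v + f_ty)²] = √[727.2² + (191.9 + 247.5)²] = 849.7 N/mm.
Capacity per unit length: r_n/Ω = (1/2.0) × 0.6 × 430 × (0.707 × 12) = 1094 N/mm.
849.7 ≤ 1094 → adequate.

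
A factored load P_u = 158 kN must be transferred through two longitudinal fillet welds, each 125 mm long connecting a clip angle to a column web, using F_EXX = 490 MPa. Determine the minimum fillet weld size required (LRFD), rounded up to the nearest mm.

w = 5 mm

Total weld length L = 250 mm.
Required throat t_e = P_u / (φ × 0.6 F_EXX × L) = 158 / (0.75 × 0.6 × 490 × 250 × 10⁻³) = 2.866 mm.
Required leg w = t_e / 0.707 = 4.054 mm → use 5 mm.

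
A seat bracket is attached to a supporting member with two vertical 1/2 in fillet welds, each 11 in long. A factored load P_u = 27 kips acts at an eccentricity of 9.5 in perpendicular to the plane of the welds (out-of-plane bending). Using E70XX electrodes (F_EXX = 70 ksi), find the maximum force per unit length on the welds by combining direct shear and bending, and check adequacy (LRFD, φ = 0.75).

f_max ≈ 6.48 kip/in; adequate

L_w = 2 × 11 = 22 in; section modulus (unit throat) S = 2 × L²/6 = 40.33 in².
Direct shear f_v = P/L_w = 27/22 = 1.227 kip/in.
Moment M = P × e = 27 × 9.5 = 256.5 kip·in; bending f_b = M/S = 6.36 kip/in.
f_max = √(f_v² + f_b²) = √(1.227² + 6.36²) = 6.477 kip/in.
φr_n = 0.75 × 0.6 × 70 × (0.707 × 0.5) = 11.14 kip/in → adequate.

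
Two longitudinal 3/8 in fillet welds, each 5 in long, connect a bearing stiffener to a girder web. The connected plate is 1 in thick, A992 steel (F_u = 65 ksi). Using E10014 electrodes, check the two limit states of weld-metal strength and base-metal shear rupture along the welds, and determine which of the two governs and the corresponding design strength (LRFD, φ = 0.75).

φR_n ≈ 119 kip (weld metal governs)

E100XX → F_EXX = 100 ksi.
t_e = 0.707 × 0.375 = 0.2651 in; L = 10 in.
Weld metal: φR_n = 0.75 × 0.6 × 100 × 0.2651 × 10 = 119.3 kip.
Base metal (shear rupture): φR_n = 0.75 × 0.6 × 65 × 1 × 10 = 292.5 kip.
Governing: weld metal.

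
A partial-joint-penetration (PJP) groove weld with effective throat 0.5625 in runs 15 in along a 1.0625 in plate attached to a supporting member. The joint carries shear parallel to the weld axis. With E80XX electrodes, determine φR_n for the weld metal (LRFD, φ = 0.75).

E80XX → F_EXX = 80 ksi.
Effective throat (given) t_e = 0.5625 in.
A_we = 0.5625 × 15 = 8.438 in².
F_nw = 0.6 F_EXX = 48 ksi.
φR_n = 0.75 × 48 × 8.438 = 303.8 kips.

φR_n ≈ 304 kips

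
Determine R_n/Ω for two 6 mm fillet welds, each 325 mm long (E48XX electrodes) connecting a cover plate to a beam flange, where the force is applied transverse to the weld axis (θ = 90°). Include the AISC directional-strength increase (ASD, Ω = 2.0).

E48XX → F_EXX = 480 MPa.
t_e = 0.707 × 6 = 4.242 mm; A_we = 4.242 × 650 = 2757 mm².
Directional factor: 1.0 + 0.5 sin^1.5(90°) = 1.5.
F_nw = 0.6 × 480 × 1.5 = 432 MPa.
R_n/Ω = (432 × 2757) / 2.0 × 10⁻³ = 595.6 kN.

R_n/Ω ≈ 596 kN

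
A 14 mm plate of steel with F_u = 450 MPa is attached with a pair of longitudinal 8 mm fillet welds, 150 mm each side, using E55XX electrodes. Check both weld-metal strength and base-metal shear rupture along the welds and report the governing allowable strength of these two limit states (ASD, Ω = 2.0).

R_n/Ω ≈ 280 kN (weld metal governs)

E55XX → F_EXX = 550 MPa.
t_e = 0.707 × 8 = 5.656 mm; L = 300 mm.
Weld metal: R_n/Ω = (1/2.0) × 0.6 × 550 × 5.656 × 300 × 10⁻³ = 280 kN.
Base metal (shear rupture): R_n/Ω = (1/2.0) × 0.6 × 450 × 14 × 300 × 10⁻³ = 567 kN.
Governing: weld metal.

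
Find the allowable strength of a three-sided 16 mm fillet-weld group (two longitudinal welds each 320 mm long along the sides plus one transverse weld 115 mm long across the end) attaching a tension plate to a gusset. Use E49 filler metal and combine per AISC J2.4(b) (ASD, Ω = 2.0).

R_n/Ω ≈ 1260 kN

E49XX → F_EXX = 490 MPa.
t_e = 0.707 × 16 = 11.31 mm.
R_nwl = 0.6 × 490 × 11.31 × 640 × 10⁻³ = 2128 kN (longitudinal, 2 welds).
R_nwt = 0.6 × 490 × 11.31 × 115 × 10⁻³ = 382.5 kN (transverse, base value).
(i) R_nwl + R_nwt = 2511 kN; (ii) 0.85 R_nwl + 1.5 R_nwt = 2383 kN.
R_n = max = 2511 kN [governs: (i)]; R_n/Ω = 1255 kN.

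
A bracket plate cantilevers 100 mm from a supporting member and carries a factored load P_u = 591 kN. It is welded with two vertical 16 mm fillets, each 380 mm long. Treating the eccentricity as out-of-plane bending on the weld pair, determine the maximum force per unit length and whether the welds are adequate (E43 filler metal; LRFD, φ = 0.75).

E43XX → F_EXX = 430 MPa.
L_w = 2 × 380 = 760 mm; section modulus (unit throat) S = 2 × L²/6 = 48130 mm².
Direct shear f_v = P/L_w = 591×10³/760 = 777.6 N/mm.
Moment M = P × e = 591×10³ × 100 = 59100000 N·mm; bending f_b = M/S = 1228 N/mm.
f_max = √(f_v² + f_b²) = √(777.6² + 1228²) = 1453 N/mm.
φr_n = 0.75 × 0.6 × 430 × (0.707 × 16) = 2189 N/mm → adequate.

f_max ≈ 1450 N/mm; adequate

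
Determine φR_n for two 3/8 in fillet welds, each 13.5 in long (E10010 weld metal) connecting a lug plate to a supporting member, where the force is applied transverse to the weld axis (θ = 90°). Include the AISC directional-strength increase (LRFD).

E100XX → F_EXX = 100 ksi.
t_e = 0.707 × 0.375 = 0.2651 in; A_we = 0.2651 × 27 = 7.158 in².
Directional factor: 1.0 + 0.5 sin^1.5(90°) = 1.5.
F_nw = 0.6 × 100 × 1.5 = 90 ksi.
φR_n = 0.75 × 90 × 7.158 = 483.2 kips.

φR_n ≈ 483 kips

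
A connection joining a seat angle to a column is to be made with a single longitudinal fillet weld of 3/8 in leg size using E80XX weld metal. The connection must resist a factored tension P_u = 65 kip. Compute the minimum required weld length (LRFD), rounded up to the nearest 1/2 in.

L = 7 in

E80XX → F_EXX = 80 ksi.
Throat t_e = 0.707 × 0.375 = 0.2651 in.
φr_n = 0.75 × 0.6 × 80 × 0.2651 = 9.544 kip/in.
L_req = P_u / φr_n = 65 / 9.544 = 6.81 in total.
Round up → use L = 7 in.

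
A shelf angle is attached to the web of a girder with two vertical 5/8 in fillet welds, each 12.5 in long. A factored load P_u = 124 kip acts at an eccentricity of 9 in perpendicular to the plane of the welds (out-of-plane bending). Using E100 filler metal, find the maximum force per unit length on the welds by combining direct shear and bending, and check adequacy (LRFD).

f_max ≈ 22 kip/in; NOT adequate

E100XX → F_EXX = 100 ksi.
L_w = 2 × 12.5 = 25 in; section modulus (unit throat) S = 2 × L²/6 = 52.08 in².
Direct shear f_v = P/L_w = 124/25 = 4.96 kip/in.
Moment M = P × e = 124 × 9 = 1116 kip·in; bending f_b = M/S = 21.43 kip/in.
f_max = √(f_v² + f_b²) = √(4.96² + 21.43²) = 21.99 kip/in.
φr_n = 0.75 × 0.6 × 100 × (0.707 × 0.625) = 19.88 kip/in → NOT adequate.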